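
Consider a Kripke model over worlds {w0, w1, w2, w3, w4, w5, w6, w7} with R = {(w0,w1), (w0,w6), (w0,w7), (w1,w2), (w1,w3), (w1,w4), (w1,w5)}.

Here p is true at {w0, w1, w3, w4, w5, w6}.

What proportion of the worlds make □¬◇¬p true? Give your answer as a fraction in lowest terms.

w0: successors {w1, w6, w7}; ¬◇¬p there: w1:F, w6:T, w7:T. ✗
w1: successors {w2, w3, w4, w5}; ¬◇¬p there: w2:T, w3:T, w4:T, w5:T. ✓
w2: no successors, so □¬◇¬p holds vacuously. ✓
w3: no successors, so □¬◇¬p holds vacuously. ✓
w4: no successors, so □¬◇¬p holds vacuously. ✓
w5: no successors, so □¬◇¬p holds vacuously. ✓
w6: no successors, so □¬◇¬p holds vacuously. ✓
w7: no successors, so □¬◇¬p holds vacuously. ✓
That's 7 of 8 worlds, so 7/8.

7/8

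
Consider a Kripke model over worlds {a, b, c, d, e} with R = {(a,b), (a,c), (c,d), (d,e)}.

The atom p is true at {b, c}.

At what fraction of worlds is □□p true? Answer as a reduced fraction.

3/5

a: successors {b, c}; □p there: b:T, c:F. ✗
b: no successors, so □□p holds vacuously. ✓
c: successors {d}; □p there: d:F. ✗
d: successors {e}; □p there: e:T. ✓
e: no successors, so □□p holds vacuously. ✓
That's 3 of 5 worlds, so 3/5.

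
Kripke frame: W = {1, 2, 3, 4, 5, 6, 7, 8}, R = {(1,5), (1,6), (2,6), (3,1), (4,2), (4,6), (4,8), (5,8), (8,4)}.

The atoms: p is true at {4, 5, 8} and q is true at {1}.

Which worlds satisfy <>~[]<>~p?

{1, 3, 4, 8}

1: successors {5, 6}; ~[]<>~p there: 5:T, 6:F. ✓
2: successors {6}; ~[]<>~p there: 6:F. ✗
3: successors {1}; ~[]<>~p there: 1:T. ✓
4: successors {2, 6, 8}; ~[]<>~p there: 2:T, 6:F, 8:F. ✓
5: successors {8}; ~[]<>~p there: 8:F. ✗
6: no successors, so <>~[]<>~p fails. ✗
7: no successors, so <>~[]<>~p fails. ✗
8: successors {4}; ~[]<>~p there: 4:T. ✓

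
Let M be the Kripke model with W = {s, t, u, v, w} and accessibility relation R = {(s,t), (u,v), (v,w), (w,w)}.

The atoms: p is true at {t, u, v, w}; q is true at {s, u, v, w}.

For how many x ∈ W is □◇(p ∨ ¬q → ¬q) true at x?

s: successors {t}; ◇(p ∨ ¬q → ¬q) there: t:F. ✗
t: no successors, so □◇(p ∨ ¬q → ¬q) holds vacuously. ✓
u: successors {v}; ◇(p ∨ ¬q → ¬q) there: v:F. ✗
v: successors {w}; ◇(p ∨ ¬q → ¬q) there: w:F. ✗
w: successors {w}; ◇(p ∨ ¬q → ¬q) there: w:F. ✗
Satisfying worlds: {t}.

1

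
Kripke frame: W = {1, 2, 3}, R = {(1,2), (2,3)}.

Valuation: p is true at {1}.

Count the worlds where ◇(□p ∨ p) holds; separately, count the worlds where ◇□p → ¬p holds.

For ◇(□p ∨ p):
1: successors {2}; □p ∨ p there: 2:F. ✗
2: successors {3}; □p ∨ p there: 3:T. ✓
3: no successors, so ◇(□p ∨ p) fails. ✗
— 1 world.
For ◇□p → ¬p:
1: ◇□p is F, ¬p is F. ✓
2: ◇□p is T, ¬p is T. ✓
3: ◇□p is F, ¬p is T. ✓
— 3 worlds.

1 and 3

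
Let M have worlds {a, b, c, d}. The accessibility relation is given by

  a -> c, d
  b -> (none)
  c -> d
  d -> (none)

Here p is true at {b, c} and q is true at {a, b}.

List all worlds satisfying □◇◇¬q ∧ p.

{b}

a: □◇◇¬q is F, p is F. ✗
b: □◇◇¬q is T, p is T. ✓
c: □◇◇¬q is F, p is T. ✗
d: □◇◇¬q is T, p is F. ✗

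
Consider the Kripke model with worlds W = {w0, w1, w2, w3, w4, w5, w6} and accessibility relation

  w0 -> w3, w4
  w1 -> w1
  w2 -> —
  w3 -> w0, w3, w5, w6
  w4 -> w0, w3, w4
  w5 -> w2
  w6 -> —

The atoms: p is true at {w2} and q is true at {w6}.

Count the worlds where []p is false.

w0: successors {w3, w4}; p there: w3:F, w4:F. ✗
w1: successors {w1}; p there: w1:F. ✗
w2: no successors, so []p holds vacuously. ✓
w3: successors {w0, w3, w5, w6}; p there: w0:F, w3:F, w5:F, w6:F. ✗
w4: successors {w0, w3, w4}; p there: w0:F, w3:F, w4:F. ✗
w5: successors {w2}; p there: w2:T. ✓
w6: no successors, so []p holds vacuously. ✓
Satisfying worlds: {w2, w5, w6}.
So []p fails at the other 4 worlds.

4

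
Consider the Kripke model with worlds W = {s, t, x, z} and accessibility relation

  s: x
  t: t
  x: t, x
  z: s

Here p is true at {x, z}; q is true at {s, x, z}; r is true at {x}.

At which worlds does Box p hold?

{s}

s: successors {x}; p there: x:T. ✓
t: successors {t}; p there: t:F. ✗
x: successors {t, x}; p there: t:F, x:T. ✗
z: successors {s}; p there: s:F. ✗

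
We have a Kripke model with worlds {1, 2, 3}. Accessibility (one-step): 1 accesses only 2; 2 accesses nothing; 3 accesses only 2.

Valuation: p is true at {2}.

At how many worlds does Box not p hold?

1

1: successors {2}; not p there: 2:F. ✗
2: no successors, so Box not p holds vacuously. ✓
3: successors {2}; not p there: 2:F. ✗
Satisfying worlds: {2}.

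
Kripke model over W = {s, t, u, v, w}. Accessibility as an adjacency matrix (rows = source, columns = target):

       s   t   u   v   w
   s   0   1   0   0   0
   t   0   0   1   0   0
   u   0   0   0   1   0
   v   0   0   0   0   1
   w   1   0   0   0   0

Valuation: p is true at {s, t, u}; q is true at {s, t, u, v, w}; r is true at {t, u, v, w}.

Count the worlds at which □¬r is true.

1

s: successors {t}; ¬r there: t:F. ✗
t: successors {u}; ¬r there: u:F. ✗
u: successors {v}; ¬r there: v:F. ✗
v: successors {w}; ¬r there: w:F. ✗
w: successors {s}; ¬r there: s:T. ✓
Satisfying worlds: {w}.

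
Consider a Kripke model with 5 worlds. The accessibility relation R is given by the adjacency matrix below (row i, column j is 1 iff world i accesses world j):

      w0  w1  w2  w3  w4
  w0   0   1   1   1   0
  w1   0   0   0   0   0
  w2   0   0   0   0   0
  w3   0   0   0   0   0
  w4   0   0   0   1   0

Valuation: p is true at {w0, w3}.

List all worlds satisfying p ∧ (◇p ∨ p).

{w0, w3}

w0: p is T, ◇p ∨ p is T. ✓
w1: p is F, ◇p ∨ p is F. ✗
w2: p is F, ◇p ∨ p is F. ✗
w3: p is T, ◇p ∨ p is T. ✓
w4: p is F, ◇p ∨ p is T. ✗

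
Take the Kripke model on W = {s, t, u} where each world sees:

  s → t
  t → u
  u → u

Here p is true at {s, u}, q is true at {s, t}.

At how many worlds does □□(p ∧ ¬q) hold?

3

s: successors {t}; □(p ∧ ¬q) there: t:T. ✓
t: successors {u}; □(p ∧ ¬q) there: u:T. ✓
u: successors {u}; □(p ∧ ¬q) there: u:T. ✓
Satisfying worlds: {s, t, u}.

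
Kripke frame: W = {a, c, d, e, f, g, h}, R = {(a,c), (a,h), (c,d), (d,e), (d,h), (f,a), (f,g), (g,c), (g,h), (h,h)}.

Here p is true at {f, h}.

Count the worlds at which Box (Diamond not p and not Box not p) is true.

a: successors {c, h}; Diamond not p and not Box not p there: c:F, h:F. ✗
c: successors {d}; Diamond not p and not Box not p there: d:T. ✓
d: successors {e, h}; Diamond not p and not Box not p there: e:F, h:F. ✗
e: no successors, so Box (Diamond not p and not Box not p) holds vacuously. ✓
f: successors {a, g}; Diamond not p and not Box not p there: a:T, g:T. ✓
g: successors {c, h}; Diamond not p and not Box not p there: c:F, h:F. ✗
h: successors {h}; Diamond not p and not Box not p there: h:F. ✗
Satisfying worlds: {c, e, f}.

3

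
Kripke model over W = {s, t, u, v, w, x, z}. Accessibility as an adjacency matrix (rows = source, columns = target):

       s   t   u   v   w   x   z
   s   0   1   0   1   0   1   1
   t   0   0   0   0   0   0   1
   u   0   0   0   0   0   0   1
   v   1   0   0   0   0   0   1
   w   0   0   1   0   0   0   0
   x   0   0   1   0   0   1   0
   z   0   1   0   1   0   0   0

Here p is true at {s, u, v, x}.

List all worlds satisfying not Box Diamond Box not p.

s: Box Diamond Box not p is F. ✓
t: Box Diamond Box not p is T. ✗
u: Box Diamond Box not p is T. ✗
v: Box Diamond Box not p is T. ✗
w: Box Diamond Box not p is F. ✓
x: Box Diamond Box not p is F. ✓
z: Box Diamond Box not p is F. ✓

{s, w, x, z}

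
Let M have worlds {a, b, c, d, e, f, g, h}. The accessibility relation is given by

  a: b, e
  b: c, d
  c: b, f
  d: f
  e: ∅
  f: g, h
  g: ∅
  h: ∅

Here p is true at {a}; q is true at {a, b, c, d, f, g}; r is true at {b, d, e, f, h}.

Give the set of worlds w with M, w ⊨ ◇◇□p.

{c, d}

a: successors {b, e}; ◇□p there: b:F, e:F. ✗
b: successors {c, d}; ◇□p there: c:F, d:F. ✗
c: successors {b, f}; ◇□p there: b:F, f:T. ✓
d: successors {f}; ◇□p there: f:T. ✓
e: no successors, so ◇◇□p fails. ✗
f: successors {g, h}; ◇□p there: g:F, h:F. ✗
g: no successors, so ◇◇□p fails. ✗
h: no successors, so ◇◇□p fails. ✗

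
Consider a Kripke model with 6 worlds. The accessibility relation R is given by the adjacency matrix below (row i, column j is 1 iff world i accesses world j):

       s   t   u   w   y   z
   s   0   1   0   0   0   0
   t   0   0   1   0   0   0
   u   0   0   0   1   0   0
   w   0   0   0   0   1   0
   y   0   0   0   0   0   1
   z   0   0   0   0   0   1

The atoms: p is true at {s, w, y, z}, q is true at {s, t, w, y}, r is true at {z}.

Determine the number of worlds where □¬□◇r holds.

2

s: successors {t}; ¬□◇r there: t:T. ✓
t: successors {u}; ¬□◇r there: u:T. ✓
u: successors {w}; ¬□◇r there: w:F. ✗
w: successors {y}; ¬□◇r there: y:F. ✗
y: successors {z}; ¬□◇r there: z:F. ✗
z: successors {z}; ¬□◇r there: z:F. ✗
Satisfying worlds: {s, t}.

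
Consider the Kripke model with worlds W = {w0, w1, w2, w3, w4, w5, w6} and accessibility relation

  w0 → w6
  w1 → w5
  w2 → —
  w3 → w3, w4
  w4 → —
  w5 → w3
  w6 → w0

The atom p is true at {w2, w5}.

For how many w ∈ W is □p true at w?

3

w0: successors {w6}; p there: w6:F. ✗
w1: successors {w5}; p there: w5:T. ✓
w2: no successors, so □p holds vacuously. ✓
w3: successors {w3, w4}; p there: w3:F, w4:F. ✗
w4: no successors, so □p holds vacuously. ✓
w5: successors {w3}; p there: w3:F. ✗
w6: successors {w0}; p there: w0:F. ✗
Satisfying worlds: {w1, w2, w4}.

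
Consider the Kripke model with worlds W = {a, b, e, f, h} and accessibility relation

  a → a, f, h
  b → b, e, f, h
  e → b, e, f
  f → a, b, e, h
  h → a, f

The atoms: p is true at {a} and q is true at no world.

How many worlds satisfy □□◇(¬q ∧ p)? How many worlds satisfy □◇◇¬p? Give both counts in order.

0 and 5

For □□◇(¬q ∧ p):
a: successors {a, f, h}; □◇(¬q ∧ p) there: a:T, f:F, h:T. ✗
b: successors {b, e, f, h}; □◇(¬q ∧ p) there: b:F, e:F, f:F, h:T. ✗
e: successors {b, e, f}; □◇(¬q ∧ p) there: b:F, e:F, f:F. ✗
f: successors {a, b, e, h}; □◇(¬q ∧ p) there: a:T, b:F, e:F, h:T. ✗
h: successors {a, f}; □◇(¬q ∧ p) there: a:T, f:F. ✗
— 0 worlds.
For □◇◇¬p:
a: successors {a, f, h}; ◇◇¬p there: a:T, f:T, h:T. ✓
b: successors {b, e, f, h}; ◇◇¬p there: b:T, e:T, f:T, h:T. ✓
e: successors {b, e, f}; ◇◇¬p there: b:T, e:T, f:T. ✓
f: successors {a, b, e, h}; ◇◇¬p there: a:T, b:T, e:T, h:T. ✓
h: successors {a, f}; ◇◇¬p there: a:T, f:T. ✓
— 5 worlds.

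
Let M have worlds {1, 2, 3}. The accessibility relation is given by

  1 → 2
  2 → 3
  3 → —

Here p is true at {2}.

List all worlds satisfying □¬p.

{2, 3}

1: successors {2}; ¬p there: 2:F. ✗
2: successors {3}; ¬p there: 3:T. ✓
3: no successors, so □¬p holds vacuously. ✓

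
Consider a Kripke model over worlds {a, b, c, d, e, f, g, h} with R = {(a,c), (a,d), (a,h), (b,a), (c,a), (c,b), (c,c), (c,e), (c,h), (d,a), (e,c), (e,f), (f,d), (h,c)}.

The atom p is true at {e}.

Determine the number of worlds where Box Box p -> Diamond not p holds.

7

a: Box Box p is F, Diamond not p is T. ✓
b: Box Box p is F, Diamond not p is T. ✓
c: Box Box p is F, Diamond not p is T. ✓
d: Box Box p is F, Diamond not p is T. ✓
e: Box Box p is F, Diamond not p is T. ✓
f: Box Box p is F, Diamond not p is T. ✓
g: Box Box p is T, Diamond not p is F. ✗
h: Box Box p is F, Diamond not p is T. ✓
Satisfying worlds: {a, b, c, d, e, f, h}.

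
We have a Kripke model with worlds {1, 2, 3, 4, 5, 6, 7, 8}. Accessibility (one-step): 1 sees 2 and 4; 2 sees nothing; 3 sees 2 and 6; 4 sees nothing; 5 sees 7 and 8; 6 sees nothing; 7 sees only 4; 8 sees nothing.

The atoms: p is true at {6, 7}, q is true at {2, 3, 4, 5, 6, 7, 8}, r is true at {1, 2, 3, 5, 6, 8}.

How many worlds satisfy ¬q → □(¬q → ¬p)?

1: ¬q is T, □(¬q → ¬p) is T. ✓
2: ¬q is F, □(¬q → ¬p) is T. ✓
3: ¬q is F, □(¬q → ¬p) is T. ✓
4: ¬q is F, □(¬q → ¬p) is T. ✓
5: ¬q is F, □(¬q → ¬p) is T. ✓
6: ¬q is F, □(¬q → ¬p) is T. ✓
7: ¬q is F, □(¬q → ¬p) is T. ✓
8: ¬q is F, □(¬q → ¬p) is T. ✓
Satisfying worlds: {1, 2, 3, 4, 5, 6, 7, 8}.

8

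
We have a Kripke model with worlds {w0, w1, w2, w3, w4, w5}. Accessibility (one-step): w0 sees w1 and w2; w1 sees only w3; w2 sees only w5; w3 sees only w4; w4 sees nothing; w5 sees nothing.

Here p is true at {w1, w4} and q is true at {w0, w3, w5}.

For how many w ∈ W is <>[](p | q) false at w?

w0: successors {w1, w2}; [](p | q) there: w1:T, w2:T. ✓
w1: successors {w3}; [](p | q) there: w3:T. ✓
w2: successors {w5}; [](p | q) there: w5:T. ✓
w3: successors {w4}; [](p | q) there: w4:T. ✓
w4: no successors, so <>[](p | q) fails. ✗
w5: no successors, so <>[](p | q) fails. ✗
Satisfying worlds: {w0, w1, w2, w3}.
So <>[](p | q) fails at the other 2 worlds.

2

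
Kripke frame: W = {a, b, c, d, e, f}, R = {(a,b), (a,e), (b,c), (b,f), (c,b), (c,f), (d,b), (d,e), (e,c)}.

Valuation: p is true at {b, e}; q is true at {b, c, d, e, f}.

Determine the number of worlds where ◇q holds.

a: successors {b, e}; q there: b:T, e:T. ✓
b: successors {c, f}; q there: c:T, f:T. ✓
c: successors {b, f}; q there: b:T, f:T. ✓
d: successors {b, e}; q there: b:T, e:T. ✓
e: successors {c}; q there: c:T. ✓
f: no successors, so ◇q fails. ✗
Satisfying worlds: {a, b, c, d, e}.

5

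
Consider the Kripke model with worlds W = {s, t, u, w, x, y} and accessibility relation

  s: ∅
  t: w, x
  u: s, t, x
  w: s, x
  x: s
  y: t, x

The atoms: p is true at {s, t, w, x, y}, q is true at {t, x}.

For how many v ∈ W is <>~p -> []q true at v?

s: <>~p is F, []q is T. ✓
t: <>~p is F, []q is F. ✓
u: <>~p is F, []q is F. ✓
w: <>~p is F, []q is F. ✓
x: <>~p is F, []q is F. ✓
y: <>~p is F, []q is T. ✓
Satisfying worlds: {s, t, u, w, x, y}.

6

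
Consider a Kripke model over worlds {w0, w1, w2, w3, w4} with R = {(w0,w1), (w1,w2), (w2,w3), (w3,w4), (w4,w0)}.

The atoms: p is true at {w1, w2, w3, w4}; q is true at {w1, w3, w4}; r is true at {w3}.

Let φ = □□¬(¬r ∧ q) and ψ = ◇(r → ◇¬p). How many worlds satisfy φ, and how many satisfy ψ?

3 and 4

For □□¬(¬r ∧ q):
w0: successors {w1}; □¬(¬r ∧ q) there: w1:T. ✓
w1: successors {w2}; □¬(¬r ∧ q) there: w2:T. ✓
w2: successors {w3}; □¬(¬r ∧ q) there: w3:F. ✗
w3: successors {w4}; □¬(¬r ∧ q) there: w4:T. ✓
w4: successors {w0}; □¬(¬r ∧ q) there: w0:F. ✗
— 3 worlds.
For ◇(r → ◇¬p):
w0: successors {w1}; r → ◇¬p there: w1:T. ✓
w1: successors {w2}; r → ◇¬p there: w2:T. ✓
w2: successors {w3}; r → ◇¬p there: w3:F. ✗
w3: successors {w4}; r → ◇¬p there: w4:T. ✓
w4: successors {w0}; r → ◇¬p there: w0:T. ✓
— 4 worlds.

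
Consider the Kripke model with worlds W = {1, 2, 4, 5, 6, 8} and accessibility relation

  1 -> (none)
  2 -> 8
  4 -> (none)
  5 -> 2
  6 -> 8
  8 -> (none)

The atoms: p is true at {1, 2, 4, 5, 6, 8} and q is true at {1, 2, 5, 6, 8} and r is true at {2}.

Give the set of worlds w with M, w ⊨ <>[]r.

{2, 6}

1: no successors, so <>[]r fails. ✗
2: successors {8}; []r there: 8:T. ✓
4: no successors, so <>[]r fails. ✗
5: successors {2}; []r there: 2:F. ✗
6: successors {8}; []r there: 8:T. ✓
8: no successors, so <>[]r fails. ✗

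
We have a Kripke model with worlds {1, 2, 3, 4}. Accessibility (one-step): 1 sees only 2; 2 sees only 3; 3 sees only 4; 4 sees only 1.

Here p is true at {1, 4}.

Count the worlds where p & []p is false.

1: p is T, []p is F. ✗
2: p is F, []p is F. ✗
3: p is F, []p is T. ✗
4: p is T, []p is T. ✓
Satisfying worlds: {4}.
So p & []p fails at the other 3 worlds.

3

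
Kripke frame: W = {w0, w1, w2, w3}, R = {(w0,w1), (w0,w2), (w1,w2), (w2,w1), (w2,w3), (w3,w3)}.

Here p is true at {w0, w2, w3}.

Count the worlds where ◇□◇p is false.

0

w0: successors {w1, w2}; □◇p there: w1:T, w2:T. ✓
w1: successors {w2}; □◇p there: w2:T. ✓
w2: successors {w1, w3}; □◇p there: w1:T, w3:T. ✓
w3: successors {w3}; □◇p there: w3:T. ✓
Satisfying worlds: {w0, w1, w2, w3}.
So ◇□◇p fails at the other 0 worlds.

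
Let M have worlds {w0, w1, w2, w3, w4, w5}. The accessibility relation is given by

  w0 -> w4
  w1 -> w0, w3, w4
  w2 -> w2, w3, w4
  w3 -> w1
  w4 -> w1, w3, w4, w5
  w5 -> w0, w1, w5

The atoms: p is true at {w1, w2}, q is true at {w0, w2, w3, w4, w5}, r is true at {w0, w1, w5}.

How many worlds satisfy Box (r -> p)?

3

w0: successors {w4}; r -> p there: w4:T. ✓
w1: successors {w0, w3, w4}; r -> p there: w0:F, w3:T, w4:T. ✗
w2: successors {w2, w3, w4}; r -> p there: w2:T, w3:T, w4:T. ✓
w3: successors {w1}; r -> p there: w1:T. ✓
w4: successors {w1, w3, w4, w5}; r -> p there: w1:T, w3:T, w4:T, w5:F. ✗
w5: successors {w0, w1, w5}; r -> p there: w0:F, w1:T, w5:F. ✗
Satisfying worlds: {w0, w2, w3}.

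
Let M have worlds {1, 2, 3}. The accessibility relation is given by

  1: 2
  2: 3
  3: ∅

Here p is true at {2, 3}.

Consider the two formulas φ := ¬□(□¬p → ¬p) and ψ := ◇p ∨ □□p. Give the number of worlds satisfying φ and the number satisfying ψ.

For ¬□(□¬p → ¬p):
1: □(□¬p → ¬p) is T. ✗
2: □(□¬p → ¬p) is F. ✓
3: □(□¬p → ¬p) is T. ✗
— 1 world.
For ◇p ∨ □□p:
1: ◇p is T, □□p is T. ✓
2: ◇p is T, □□p is T. ✓
3: ◇p is F, □□p is T. ✓
— 3 worlds.

1 and 3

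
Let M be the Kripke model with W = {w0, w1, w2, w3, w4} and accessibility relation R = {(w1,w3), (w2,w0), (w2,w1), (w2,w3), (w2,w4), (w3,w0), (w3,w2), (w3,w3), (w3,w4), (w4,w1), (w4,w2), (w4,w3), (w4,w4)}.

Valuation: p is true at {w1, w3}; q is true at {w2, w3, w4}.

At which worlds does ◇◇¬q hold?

w0: no successors, so ◇◇¬q fails. ✗
w1: successors {w3}; ◇¬q there: w3:T. ✓
w2: successors {w0, w1, w3, w4}; ◇¬q there: w0:F, w1:F, w3:T, w4:T. ✓
w3: successors {w0, w2, w3, w4}; ◇¬q there: w0:F, w2:T, w3:T, w4:T. ✓
w4: successors {w1, w2, w3, w4}; ◇¬q there: w1:F, w2:T, w3:T, w4:T. ✓

{w1, w2, w3, w4}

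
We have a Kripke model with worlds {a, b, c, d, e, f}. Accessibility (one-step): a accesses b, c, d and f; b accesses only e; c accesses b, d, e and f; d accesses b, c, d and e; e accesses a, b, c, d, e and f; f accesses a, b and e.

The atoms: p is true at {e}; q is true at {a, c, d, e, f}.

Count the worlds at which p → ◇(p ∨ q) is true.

6

a: p is F, ◇(p ∨ q) is T. ✓
b: p is F, ◇(p ∨ q) is T. ✓
c: p is F, ◇(p ∨ q) is T. ✓
d: p is F, ◇(p ∨ q) is T. ✓
e: p is T, ◇(p ∨ q) is T. ✓
f: p is F, ◇(p ∨ q) is T. ✓
Satisfying worlds: {a, b, c, d, e, f}.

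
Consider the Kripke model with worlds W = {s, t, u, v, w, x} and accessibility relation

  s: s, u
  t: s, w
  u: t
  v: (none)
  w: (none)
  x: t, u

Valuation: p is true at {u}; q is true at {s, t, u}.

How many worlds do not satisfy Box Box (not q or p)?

s: successors {s, u}; Box (not q or p) there: s:F, u:F. ✗
t: successors {s, w}; Box (not q or p) there: s:F, w:T. ✗
u: successors {t}; Box (not q or p) there: t:F. ✗
v: no successors, so Box Box (not q or p) holds vacuously. ✓
w: no successors, so Box Box (not q or p) holds vacuously. ✓
x: successors {t, u}; Box (not q or p) there: t:F, u:F. ✗
Satisfying worlds: {v, w}.
So Box Box (not q or p) fails at the other 4 worlds.

4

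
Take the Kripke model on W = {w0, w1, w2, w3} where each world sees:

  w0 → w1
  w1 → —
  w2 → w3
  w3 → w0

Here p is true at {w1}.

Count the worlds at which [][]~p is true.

3

w0: successors {w1}; []~p there: w1:T. ✓
w1: no successors, so [][]~p holds vacuously. ✓
w2: successors {w3}; []~p there: w3:T. ✓
w3: successors {w0}; []~p there: w0:F. ✗
Satisfying worlds: {w0, w1, w2}.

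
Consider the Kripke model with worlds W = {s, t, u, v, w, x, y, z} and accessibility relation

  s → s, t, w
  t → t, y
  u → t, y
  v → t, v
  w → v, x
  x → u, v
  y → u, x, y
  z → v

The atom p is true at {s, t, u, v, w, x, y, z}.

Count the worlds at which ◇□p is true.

8

s: successors {s, t, w}; □p there: s:T, t:T, w:T. ✓
t: successors {t, y}; □p there: t:T, y:T. ✓
u: successors {t, y}; □p there: t:T, y:T. ✓
v: successors {t, v}; □p there: t:T, v:T. ✓
w: successors {v, x}; □p there: v:T, x:T. ✓
x: successors {u, v}; □p there: u:T, v:T. ✓
y: successors {u, x, y}; □p there: u:T, x:T, y:T. ✓
z: successors {v}; □p there: v:T. ✓
Satisfying worlds: {s, t, u, v, w, x, y, z}.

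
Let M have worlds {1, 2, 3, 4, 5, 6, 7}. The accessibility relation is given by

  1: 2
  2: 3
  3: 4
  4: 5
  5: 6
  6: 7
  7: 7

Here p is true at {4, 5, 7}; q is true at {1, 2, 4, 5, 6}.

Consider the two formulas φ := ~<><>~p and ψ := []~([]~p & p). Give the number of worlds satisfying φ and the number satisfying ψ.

For ~<><>~p:
1: <><>~p is T. ✗
2: <><>~p is F. ✓
3: <><>~p is F. ✓
4: <><>~p is T. ✗
5: <><>~p is F. ✓
6: <><>~p is F. ✓
7: <><>~p is F. ✓
— 5 worlds.
For []~([]~p & p):
1: successors {2}; ~([]~p & p) there: 2:T. ✓
2: successors {3}; ~([]~p & p) there: 3:T. ✓
3: successors {4}; ~([]~p & p) there: 4:T. ✓
4: successors {5}; ~([]~p & p) there: 5:F. ✗
5: successors {6}; ~([]~p & p) there: 6:T. ✓
6: successors {7}; ~([]~p & p) there: 7:T. ✓
7: successors {7}; ~([]~p & p) there: 7:T. ✓
— 6 worlds.

5 and 6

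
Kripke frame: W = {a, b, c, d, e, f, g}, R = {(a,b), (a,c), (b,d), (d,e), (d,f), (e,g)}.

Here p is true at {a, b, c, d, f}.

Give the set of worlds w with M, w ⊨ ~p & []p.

a: ~p is F, []p is T. ✗
b: ~p is F, []p is T. ✗
c: ~p is F, []p is T. ✗
d: ~p is F, []p is F. ✗
e: ~p is T, []p is F. ✗
f: ~p is F, []p is T. ✗
g: ~p is T, []p is T. ✓

{g}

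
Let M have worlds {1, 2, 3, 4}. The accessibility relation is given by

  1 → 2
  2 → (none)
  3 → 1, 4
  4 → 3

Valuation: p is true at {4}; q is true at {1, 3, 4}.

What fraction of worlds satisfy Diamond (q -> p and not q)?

1/4

1: successors {2}; q -> p and not q there: 2:T. ✓
2: no successors, so Diamond (q -> p and not q) fails. ✗
3: successors {1, 4}; q -> p and not q there: 1:F, 4:F. ✗
4: successors {3}; q -> p and not q there: 3:F. ✗
That's 1 of 4 worlds, so 1/4.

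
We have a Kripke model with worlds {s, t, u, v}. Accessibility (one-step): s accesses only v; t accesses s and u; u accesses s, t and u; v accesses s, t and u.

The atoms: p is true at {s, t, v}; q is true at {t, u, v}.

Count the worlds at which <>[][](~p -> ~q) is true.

s: successors {v}; [][](~p -> ~q) there: v:F. ✗
t: successors {s, u}; [][](~p -> ~q) there: s:F, u:F. ✗
u: successors {s, t, u}; [][](~p -> ~q) there: s:F, t:F, u:F. ✗
v: successors {s, t, u}; [][](~p -> ~q) there: s:F, t:F, u:F. ✗
Satisfying worlds: ∅.

0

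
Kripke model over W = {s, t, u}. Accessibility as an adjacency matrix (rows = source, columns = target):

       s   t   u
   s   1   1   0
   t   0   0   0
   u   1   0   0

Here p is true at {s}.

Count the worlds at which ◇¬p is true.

s: successors {s, t}; ¬p there: s:F, t:T. ✓
t: no successors, so ◇¬p fails. ✗
u: successors {s}; ¬p there: s:F. ✗
Satisfying worlds: {s}.

1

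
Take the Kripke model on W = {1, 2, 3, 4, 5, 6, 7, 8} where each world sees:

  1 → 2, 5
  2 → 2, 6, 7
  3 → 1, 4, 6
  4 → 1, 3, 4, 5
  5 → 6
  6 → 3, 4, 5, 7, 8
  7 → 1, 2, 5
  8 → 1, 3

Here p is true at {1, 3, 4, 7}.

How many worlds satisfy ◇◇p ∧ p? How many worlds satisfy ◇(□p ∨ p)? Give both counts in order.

4 and 6

For ◇◇p ∧ p:
1: ◇◇p is T, p is T. ✓
2: ◇◇p is T, p is F. ✗
3: ◇◇p is T, p is T. ✓
4: ◇◇p is T, p is T. ✓
5: ◇◇p is T, p is F. ✗
6: ◇◇p is T, p is F. ✗
7: ◇◇p is T, p is T. ✓
8: ◇◇p is T, p is F. ✗
— 4 worlds.
For ◇(□p ∨ p):
1: successors {2, 5}; □p ∨ p there: 2:F, 5:F. ✗
2: successors {2, 6, 7}; □p ∨ p there: 2:F, 6:F, 7:T. ✓
3: successors {1, 4, 6}; □p ∨ p there: 1:T, 4:T, 6:F. ✓
4: successors {1, 3, 4, 5}; □p ∨ p there: 1:T, 3:T, 4:T, 5:F. ✓
5: successors {6}; □p ∨ p there: 6:F. ✗
6: successors {3, 4, 5, 7, 8}; □p ∨ p there: 3:T, 4:T, 5:F, 7:T, 8:T. ✓
7: successors {1, 2, 5}; □p ∨ p there: 1:T, 2:F, 5:F. ✓
8: successors {1, 3}; □p ∨ p there: 1:T, 3:T. ✓
— 6 worlds.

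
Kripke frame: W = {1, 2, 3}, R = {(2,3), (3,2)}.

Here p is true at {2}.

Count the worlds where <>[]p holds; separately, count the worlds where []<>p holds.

For <>[]p:
1: no successors, so <>[]p fails. ✗
2: successors {3}; []p there: 3:T. ✓
3: successors {2}; []p there: 2:F. ✗
— 1 world.
For []<>p:
1: no successors, so []<>p holds vacuously. ✓
2: successors {3}; <>p there: 3:T. ✓
3: successors {2}; <>p there: 2:F. ✗
— 2 worlds.

1 and 2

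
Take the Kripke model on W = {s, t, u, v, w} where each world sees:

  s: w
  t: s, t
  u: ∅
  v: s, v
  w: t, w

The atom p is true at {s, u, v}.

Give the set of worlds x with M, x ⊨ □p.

{u, v}

s: successors {w}; p there: w:F. ✗
t: successors {s, t}; p there: s:T, t:F. ✗
u: no successors, so □p holds vacuously. ✓
v: successors {s, v}; p there: s:T, v:T. ✓
w: successors {t, w}; p there: t:F, w:F. ✗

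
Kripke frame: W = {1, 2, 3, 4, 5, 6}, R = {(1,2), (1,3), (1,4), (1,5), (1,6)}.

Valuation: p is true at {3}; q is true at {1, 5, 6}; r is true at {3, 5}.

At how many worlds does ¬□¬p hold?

1: □¬p is F. ✓
2: □¬p is T. ✗
3: □¬p is T. ✗
4: □¬p is T. ✗
5: □¬p is T. ✗
6: □¬p is T. ✗
Satisfying worlds: {1}.

1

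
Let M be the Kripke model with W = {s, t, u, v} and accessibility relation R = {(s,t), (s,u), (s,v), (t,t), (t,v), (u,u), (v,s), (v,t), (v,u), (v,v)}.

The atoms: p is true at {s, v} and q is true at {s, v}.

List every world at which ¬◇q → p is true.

s: ¬◇q is F, p is T. ✓
t: ¬◇q is F, p is F. ✓
u: ¬◇q is T, p is F. ✗
v: ¬◇q is F, p is T. ✓

{s, t, v}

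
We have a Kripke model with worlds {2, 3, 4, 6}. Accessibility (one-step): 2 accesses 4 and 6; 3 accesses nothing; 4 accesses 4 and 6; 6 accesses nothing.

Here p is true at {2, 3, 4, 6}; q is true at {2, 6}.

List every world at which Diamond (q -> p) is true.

{2, 4}

2: successors {4, 6}; q -> p there: 4:T, 6:T. ✓
3: no successors, so Diamond (q -> p) fails. ✗
4: successors {4, 6}; q -> p there: 4:T, 6:T. ✓
6: no successors, so Diamond (q -> p) fails. ✗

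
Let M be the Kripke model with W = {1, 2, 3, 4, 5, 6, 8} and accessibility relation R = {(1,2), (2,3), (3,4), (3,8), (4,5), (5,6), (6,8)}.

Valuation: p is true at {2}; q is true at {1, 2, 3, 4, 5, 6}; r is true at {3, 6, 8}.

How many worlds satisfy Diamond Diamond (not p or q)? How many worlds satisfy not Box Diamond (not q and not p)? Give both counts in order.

For Diamond Diamond (not p or q):
1: successors {2}; Diamond (not p or q) there: 2:T. ✓
2: successors {3}; Diamond (not p or q) there: 3:T. ✓
3: successors {4, 8}; Diamond (not p or q) there: 4:T, 8:F. ✓
4: successors {5}; Diamond (not p or q) there: 5:T. ✓
5: successors {6}; Diamond (not p or q) there: 6:T. ✓
6: successors {8}; Diamond (not p or q) there: 8:F. ✗
8: no successors, so Diamond Diamond (not p or q) fails. ✗
— 5 worlds.
For not Box Diamond (not q and not p):
1: Box Diamond (not q and not p) is F. ✓
2: Box Diamond (not q and not p) is T. ✗
3: Box Diamond (not q and not p) is F. ✓
4: Box Diamond (not q and not p) is F. ✓
5: Box Diamond (not q and not p) is T. ✗
6: Box Diamond (not q and not p) is F. ✓
8: Box Diamond (not q and not p) is T. ✗
— 4 worlds.

5 and 4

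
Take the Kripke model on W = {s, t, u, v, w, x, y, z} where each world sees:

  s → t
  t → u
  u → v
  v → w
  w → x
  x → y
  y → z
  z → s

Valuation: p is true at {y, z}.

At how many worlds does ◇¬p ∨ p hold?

s: ◇¬p is T, p is F. ✓
t: ◇¬p is T, p is F. ✓
u: ◇¬p is T, p is F. ✓
v: ◇¬p is T, p is F. ✓
w: ◇¬p is T, p is F. ✓
x: ◇¬p is F, p is F. ✗
y: ◇¬p is F, p is T. ✓
z: ◇¬p is T, p is T. ✓
Satisfying worlds: {s, t, u, v, w, y, z}.

7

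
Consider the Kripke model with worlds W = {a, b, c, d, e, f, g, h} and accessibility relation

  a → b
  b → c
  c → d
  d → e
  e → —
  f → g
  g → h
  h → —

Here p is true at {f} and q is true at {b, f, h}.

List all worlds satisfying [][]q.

{d, e, f, g, h}

a: successors {b}; []q there: b:F. ✗
b: successors {c}; []q there: c:F. ✗
c: successors {d}; []q there: d:F. ✗
d: successors {e}; []q there: e:T. ✓
e: no successors, so [][]q holds vacuously. ✓
f: successors {g}; []q there: g:T. ✓
g: successors {h}; []q there: h:T. ✓
h: no successors, so [][]q holds vacuously. ✓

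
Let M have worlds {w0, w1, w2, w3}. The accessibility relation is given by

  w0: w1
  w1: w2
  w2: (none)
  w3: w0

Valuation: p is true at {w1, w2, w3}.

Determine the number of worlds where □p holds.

3

w0: successors {w1}; p there: w1:T. ✓
w1: successors {w2}; p there: w2:T. ✓
w2: no successors, so □p holds vacuously. ✓
w3: successors {w0}; p there: w0:F. ✗
Satisfying worlds: {w0, w1, w2}.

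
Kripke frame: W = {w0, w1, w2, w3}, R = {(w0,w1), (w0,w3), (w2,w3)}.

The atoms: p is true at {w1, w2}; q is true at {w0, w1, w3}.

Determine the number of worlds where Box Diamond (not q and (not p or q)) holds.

w0: successors {w1, w3}; Diamond (not q and (not p or q)) there: w1:F, w3:F. ✗
w1: no successors, so Box Diamond (not q and (not p or q)) holds vacuously. ✓
w2: successors {w3}; Diamond (not q and (not p or q)) there: w3:F. ✗
w3: no successors, so Box Diamond (not q and (not p or q)) holds vacuously. ✓
Satisfying worlds: {w1, w3}.

2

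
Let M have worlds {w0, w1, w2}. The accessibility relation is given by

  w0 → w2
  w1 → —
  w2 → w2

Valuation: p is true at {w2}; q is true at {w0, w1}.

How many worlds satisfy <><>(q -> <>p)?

w0: successors {w2}; <>(q -> <>p) there: w2:T. ✓
w1: no successors, so <><>(q -> <>p) fails. ✗
w2: successors {w2}; <>(q -> <>p) there: w2:T. ✓
Satisfying worlds: {w0, w2}.

2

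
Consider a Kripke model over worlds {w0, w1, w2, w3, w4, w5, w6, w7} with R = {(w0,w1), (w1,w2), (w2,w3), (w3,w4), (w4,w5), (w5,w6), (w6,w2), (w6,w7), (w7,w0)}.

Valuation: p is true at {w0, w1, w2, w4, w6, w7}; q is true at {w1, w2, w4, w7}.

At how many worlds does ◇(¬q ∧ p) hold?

w0: successors {w1}; ¬q ∧ p there: w1:F. ✗
w1: successors {w2}; ¬q ∧ p there: w2:F. ✗
w2: successors {w3}; ¬q ∧ p there: w3:F. ✗
w3: successors {w4}; ¬q ∧ p there: w4:F. ✗
w4: successors {w5}; ¬q ∧ p there: w5:F. ✗
w5: successors {w6}; ¬q ∧ p there: w6:T. ✓
w6: successors {w2, w7}; ¬q ∧ p there: w2:F, w7:F. ✗
w7: successors {w0}; ¬q ∧ p there: w0:T. ✓
Satisfying worlds: {w5, w7}.

2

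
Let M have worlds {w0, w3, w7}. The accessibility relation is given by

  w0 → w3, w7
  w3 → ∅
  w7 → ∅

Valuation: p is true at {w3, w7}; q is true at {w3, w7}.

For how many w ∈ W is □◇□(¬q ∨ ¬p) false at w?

1

w0: successors {w3, w7}; ◇□(¬q ∨ ¬p) there: w3:F, w7:F. ✗
w3: no successors, so □◇□(¬q ∨ ¬p) holds vacuously. ✓
w7: no successors, so □◇□(¬q ∨ ¬p) holds vacuously. ✓
Satisfying worlds: {w3, w7}.
So □◇□(¬q ∨ ¬p) fails at the other 1 world.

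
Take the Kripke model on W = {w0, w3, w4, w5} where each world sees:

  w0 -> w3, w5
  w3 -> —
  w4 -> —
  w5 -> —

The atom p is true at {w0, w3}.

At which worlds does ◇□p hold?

w0: successors {w3, w5}; □p there: w3:T, w5:T. ✓
w3: no successors, so ◇□p fails. ✗
w4: no successors, so ◇□p fails. ✗
w5: no successors, so ◇□p fails. ✗

{w0}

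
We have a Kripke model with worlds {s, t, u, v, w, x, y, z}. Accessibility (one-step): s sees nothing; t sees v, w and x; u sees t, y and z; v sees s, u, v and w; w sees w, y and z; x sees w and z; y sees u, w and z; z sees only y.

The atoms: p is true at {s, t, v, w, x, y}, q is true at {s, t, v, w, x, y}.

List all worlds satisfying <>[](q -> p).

{t, u, v, w, x, y, z}

s: no successors, so <>[](q -> p) fails. ✗
t: successors {v, w, x}; [](q -> p) there: v:T, w:T, x:T. ✓
u: successors {t, y, z}; [](q -> p) there: t:T, y:T, z:T. ✓
v: successors {s, u, v, w}; [](q -> p) there: s:T, u:T, v:T, w:T. ✓
w: successors {w, y, z}; [](q -> p) there: w:T, y:T, z:T. ✓
x: successors {w, z}; [](q -> p) there: w:T, z:T. ✓
y: successors {u, w, z}; [](q -> p) there: u:T, w:T, z:T. ✓
z: successors {y}; [](q -> p) there: y:T. ✓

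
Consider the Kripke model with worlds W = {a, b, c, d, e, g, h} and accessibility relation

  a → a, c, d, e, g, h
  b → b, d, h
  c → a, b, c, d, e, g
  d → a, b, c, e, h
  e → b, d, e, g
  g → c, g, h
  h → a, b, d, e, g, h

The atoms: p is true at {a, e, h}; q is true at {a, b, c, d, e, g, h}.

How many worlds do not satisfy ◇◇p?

a: successors {a, c, d, e, g, h}; ◇p there: a:T, c:T, d:T, e:T, g:T, h:T. ✓
b: successors {b, d, h}; ◇p there: b:T, d:T, h:T. ✓
c: successors {a, b, c, d, e, g}; ◇p there: a:T, b:T, c:T, d:T, e:T, g:T. ✓
d: successors {a, b, c, e, h}; ◇p there: a:T, b:T, c:T, e:T, h:T. ✓
e: successors {b, d, e, g}; ◇p there: b:T, d:T, e:T, g:T. ✓
g: successors {c, g, h}; ◇p there: c:T, g:T, h:T. ✓
h: successors {a, b, d, e, g, h}; ◇p there: a:T, b:T, d:T, e:T, g:T, h:T. ✓
Satisfying worlds: {a, b, c, d, e, g, h}.
So ◇◇p fails at the other 0 worlds.

0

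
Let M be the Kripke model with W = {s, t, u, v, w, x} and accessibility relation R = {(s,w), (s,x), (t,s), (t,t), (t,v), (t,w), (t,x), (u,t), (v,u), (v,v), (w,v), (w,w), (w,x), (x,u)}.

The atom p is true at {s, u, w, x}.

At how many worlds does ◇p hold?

5

s: successors {w, x}; p there: w:T, x:T. ✓
t: successors {s, t, v, w, x}; p there: s:T, t:F, v:F, w:T, x:T. ✓
u: successors {t}; p there: t:F. ✗
v: successors {u, v}; p there: u:T, v:F. ✓
w: successors {v, w, x}; p there: v:F, w:T, x:T. ✓
x: successors {u}; p there: u:T. ✓
Satisfying worlds: {s, t, v, w, x}.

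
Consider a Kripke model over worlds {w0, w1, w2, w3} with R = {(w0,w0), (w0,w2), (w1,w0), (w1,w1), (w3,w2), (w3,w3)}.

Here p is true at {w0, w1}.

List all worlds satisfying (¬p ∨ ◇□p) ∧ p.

w0: ¬p ∨ ◇□p is T, p is T. ✓
w1: ¬p ∨ ◇□p is T, p is T. ✓
w2: ¬p ∨ ◇□p is T, p is F. ✗
w3: ¬p ∨ ◇□p is T, p is F. ✗

{w0, w1}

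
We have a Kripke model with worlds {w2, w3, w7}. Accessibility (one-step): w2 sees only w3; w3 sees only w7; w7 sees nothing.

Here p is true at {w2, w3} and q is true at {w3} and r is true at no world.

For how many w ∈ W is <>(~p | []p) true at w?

1

w2: successors {w3}; ~p | []p there: w3:F. ✗
w3: successors {w7}; ~p | []p there: w7:T. ✓
w7: no successors, so <>(~p | []p) fails. ✗
Satisfying worlds: {w3}.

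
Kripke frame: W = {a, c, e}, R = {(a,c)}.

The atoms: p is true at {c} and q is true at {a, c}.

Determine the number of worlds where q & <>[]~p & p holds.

0

a: q & <>[]~p is T, p is F. ✗
c: q & <>[]~p is F, p is T. ✗
e: q & <>[]~p is F, p is F. ✗
Satisfying worlds: ∅.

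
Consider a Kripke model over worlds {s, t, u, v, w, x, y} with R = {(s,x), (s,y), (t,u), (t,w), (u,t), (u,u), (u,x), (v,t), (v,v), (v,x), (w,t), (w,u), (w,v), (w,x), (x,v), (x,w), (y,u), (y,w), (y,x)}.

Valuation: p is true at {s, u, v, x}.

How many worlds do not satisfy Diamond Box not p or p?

s: Diamond Box not p is F, p is T. ✓
t: Diamond Box not p is F, p is F. ✗
u: Diamond Box not p is F, p is T. ✓
v: Diamond Box not p is F, p is T. ✓
w: Diamond Box not p is F, p is F. ✗
x: Diamond Box not p is F, p is T. ✓
y: Diamond Box not p is F, p is F. ✗
Satisfying worlds: {s, u, v, x}.
So Diamond Box not p or p fails at the other 3 worlds.

3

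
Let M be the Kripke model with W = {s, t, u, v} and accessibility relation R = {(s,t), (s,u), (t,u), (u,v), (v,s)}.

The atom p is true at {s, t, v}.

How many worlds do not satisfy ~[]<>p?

3

s: []<>p is F. ✓
t: []<>p is T. ✗
u: []<>p is T. ✗
v: []<>p is T. ✗
Satisfying worlds: {s}.
So ~[]<>p fails at the other 3 worlds.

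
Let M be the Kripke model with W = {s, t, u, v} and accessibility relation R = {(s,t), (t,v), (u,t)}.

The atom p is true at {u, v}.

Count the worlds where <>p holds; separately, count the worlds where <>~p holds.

1 and 2

For <>p:
s: successors {t}; p there: t:F. ✗
t: successors {v}; p there: v:T. ✓
u: successors {t}; p there: t:F. ✗
v: no successors, so <>p fails. ✗
— 1 world.
For <>~p:
s: successors {t}; ~p there: t:T. ✓
t: successors {v}; ~p there: v:F. ✗
u: successors {t}; ~p there: t:T. ✓
v: no successors, so <>~p fails. ✗
— 2 worlds.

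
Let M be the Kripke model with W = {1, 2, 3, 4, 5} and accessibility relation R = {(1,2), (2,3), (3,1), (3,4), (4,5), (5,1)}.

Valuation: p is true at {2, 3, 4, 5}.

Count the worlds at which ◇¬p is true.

2

1: successors {2}; ¬p there: 2:F. ✗
2: successors {3}; ¬p there: 3:F. ✗
3: successors {1, 4}; ¬p there: 1:T, 4:F. ✓
4: successors {5}; ¬p there: 5:F. ✗
5: successors {1}; ¬p there: 1:T. ✓
Satisfying worlds: {3, 5}.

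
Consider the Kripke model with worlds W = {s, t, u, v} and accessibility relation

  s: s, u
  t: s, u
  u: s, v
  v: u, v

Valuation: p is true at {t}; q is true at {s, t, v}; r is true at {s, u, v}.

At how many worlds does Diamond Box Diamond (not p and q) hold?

4

s: successors {s, u}; Box Diamond (not p and q) there: s:T, u:T. ✓
t: successors {s, u}; Box Diamond (not p and q) there: s:T, u:T. ✓
u: successors {s, v}; Box Diamond (not p and q) there: s:T, v:T. ✓
v: successors {u, v}; Box Diamond (not p and q) there: u:T, v:T. ✓
Satisfying worlds: {s, t, u, v}.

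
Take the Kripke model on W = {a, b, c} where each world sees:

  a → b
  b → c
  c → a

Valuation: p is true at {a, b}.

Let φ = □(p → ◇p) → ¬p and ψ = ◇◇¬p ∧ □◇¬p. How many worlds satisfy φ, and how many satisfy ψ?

For □(p → ◇p) → ¬p:
a: □(p → ◇p) is F, ¬p is F. ✓
b: □(p → ◇p) is T, ¬p is F. ✗
c: □(p → ◇p) is T, ¬p is T. ✓
— 2 worlds.
For ◇◇¬p ∧ □◇¬p:
a: ◇◇¬p is T, □◇¬p is T. ✓
b: ◇◇¬p is F, □◇¬p is F. ✗
c: ◇◇¬p is F, □◇¬p is F. ✗
— 1 world.

2 and 1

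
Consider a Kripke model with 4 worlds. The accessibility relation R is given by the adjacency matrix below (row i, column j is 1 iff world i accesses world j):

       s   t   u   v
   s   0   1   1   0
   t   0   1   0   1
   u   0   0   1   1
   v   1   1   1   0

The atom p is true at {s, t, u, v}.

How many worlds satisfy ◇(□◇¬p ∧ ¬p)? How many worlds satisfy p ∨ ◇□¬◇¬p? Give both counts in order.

For ◇(□◇¬p ∧ ¬p):
s: successors {t, u}; □◇¬p ∧ ¬p there: t:F, u:F. ✗
t: successors {t, v}; □◇¬p ∧ ¬p there: t:F, v:F. ✗
u: successors {u, v}; □◇¬p ∧ ¬p there: u:F, v:F. ✗
v: successors {s, t, u}; □◇¬p ∧ ¬p there: s:F, t:F, u:F. ✗
— 0 worlds.
For p ∨ ◇□¬◇¬p:
s: p is T, ◇□¬◇¬p is T. ✓
t: p is T, ◇□¬◇¬p is T. ✓
u: p is T, ◇□¬◇¬p is T. ✓
v: p is T, ◇□¬◇¬p is T. ✓
— 4 worlds.

0 and 4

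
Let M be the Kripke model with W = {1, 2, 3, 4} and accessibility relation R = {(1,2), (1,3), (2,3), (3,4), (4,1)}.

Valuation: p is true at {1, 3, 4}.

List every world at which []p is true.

{2, 3, 4}

1: successors {2, 3}; p there: 2:F, 3:T. ✗
2: successors {3}; p there: 3:T. ✓
3: successors {4}; p there: 4:T. ✓
4: successors {1}; p there: 1:T. ✓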